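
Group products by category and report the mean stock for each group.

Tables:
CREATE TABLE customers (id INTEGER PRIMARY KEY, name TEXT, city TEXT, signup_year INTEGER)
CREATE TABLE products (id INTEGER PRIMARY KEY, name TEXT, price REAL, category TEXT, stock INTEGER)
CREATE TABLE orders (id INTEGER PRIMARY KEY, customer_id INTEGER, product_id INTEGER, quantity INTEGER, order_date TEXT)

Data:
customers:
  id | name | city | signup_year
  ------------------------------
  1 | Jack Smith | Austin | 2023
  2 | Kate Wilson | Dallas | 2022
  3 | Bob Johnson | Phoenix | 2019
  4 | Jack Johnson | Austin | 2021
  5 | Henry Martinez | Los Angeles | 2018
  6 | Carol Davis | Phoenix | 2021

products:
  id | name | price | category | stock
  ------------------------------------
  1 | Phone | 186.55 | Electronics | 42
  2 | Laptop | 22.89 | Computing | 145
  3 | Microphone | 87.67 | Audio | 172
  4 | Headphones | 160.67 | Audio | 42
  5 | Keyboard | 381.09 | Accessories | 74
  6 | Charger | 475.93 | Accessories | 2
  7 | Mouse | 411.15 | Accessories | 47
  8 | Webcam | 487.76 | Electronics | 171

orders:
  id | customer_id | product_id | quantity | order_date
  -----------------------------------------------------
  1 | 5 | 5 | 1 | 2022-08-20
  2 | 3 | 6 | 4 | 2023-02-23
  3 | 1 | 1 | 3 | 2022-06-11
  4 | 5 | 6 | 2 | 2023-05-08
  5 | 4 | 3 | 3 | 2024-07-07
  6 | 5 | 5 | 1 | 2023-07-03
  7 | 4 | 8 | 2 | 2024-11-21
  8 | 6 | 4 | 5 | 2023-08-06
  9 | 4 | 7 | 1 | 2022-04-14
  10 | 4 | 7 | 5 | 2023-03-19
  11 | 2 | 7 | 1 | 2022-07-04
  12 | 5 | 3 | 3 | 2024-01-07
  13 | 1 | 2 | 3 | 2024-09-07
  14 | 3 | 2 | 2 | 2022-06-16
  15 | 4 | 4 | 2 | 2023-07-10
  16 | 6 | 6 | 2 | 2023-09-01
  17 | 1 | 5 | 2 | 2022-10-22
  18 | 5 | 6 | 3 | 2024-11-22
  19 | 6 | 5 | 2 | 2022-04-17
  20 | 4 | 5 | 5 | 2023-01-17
SELECT category, AVG(stock) AS avg_stock FROM products GROUP BY category

Execution result:
category | avg_stock
Accessories | 41.00
Audio | 107.00
Computing | 145.00
Electronics | 106.50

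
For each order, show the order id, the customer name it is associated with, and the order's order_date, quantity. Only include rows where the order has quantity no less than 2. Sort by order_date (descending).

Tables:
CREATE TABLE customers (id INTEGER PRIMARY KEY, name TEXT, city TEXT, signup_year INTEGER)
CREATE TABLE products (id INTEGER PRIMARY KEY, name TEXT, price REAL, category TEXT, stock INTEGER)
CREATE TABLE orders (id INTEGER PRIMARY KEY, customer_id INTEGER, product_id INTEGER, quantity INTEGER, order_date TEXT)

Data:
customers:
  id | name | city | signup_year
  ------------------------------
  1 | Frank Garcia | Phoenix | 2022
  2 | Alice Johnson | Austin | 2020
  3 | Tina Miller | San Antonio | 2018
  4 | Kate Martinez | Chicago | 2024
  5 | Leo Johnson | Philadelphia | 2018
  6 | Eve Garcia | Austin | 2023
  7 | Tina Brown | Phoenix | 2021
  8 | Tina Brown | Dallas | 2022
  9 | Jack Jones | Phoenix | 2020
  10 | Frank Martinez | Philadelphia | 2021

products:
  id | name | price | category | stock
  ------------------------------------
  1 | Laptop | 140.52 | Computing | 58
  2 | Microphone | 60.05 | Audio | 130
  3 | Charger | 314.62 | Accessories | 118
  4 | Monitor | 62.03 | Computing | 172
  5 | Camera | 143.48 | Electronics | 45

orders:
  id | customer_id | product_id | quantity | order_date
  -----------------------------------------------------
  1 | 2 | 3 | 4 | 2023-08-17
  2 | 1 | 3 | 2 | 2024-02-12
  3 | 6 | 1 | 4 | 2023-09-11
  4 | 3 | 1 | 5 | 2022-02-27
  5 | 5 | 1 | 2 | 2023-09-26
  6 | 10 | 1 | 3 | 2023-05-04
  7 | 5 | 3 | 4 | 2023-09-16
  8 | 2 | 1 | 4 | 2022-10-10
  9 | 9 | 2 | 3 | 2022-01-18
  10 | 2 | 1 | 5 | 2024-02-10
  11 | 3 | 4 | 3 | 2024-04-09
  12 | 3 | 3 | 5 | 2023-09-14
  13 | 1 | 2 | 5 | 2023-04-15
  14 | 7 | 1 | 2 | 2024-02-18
SELECT c.id, p.name AS customer, c.order_date, c.quantity FROM orders c JOIN customers p ON c.customer_id = p.id WHERE c.quantity >= 2 ORDER BY c.order_date DESC

Execution result:
id | customer | order_date | quantity
11 | Tina Miller | 2024-04-09 | 3
14 | Tina Brown | 2024-02-18 | 2
2 | Frank Garcia | 2024-02-12 | 2
10 | Alice Johnson | 2024-02-10 | 5
5 | Leo Johnson | 2023-09-26 | 2
7 | Leo Johnson | 2023-09-16 | 4
12 | Tina Miller | 2023-09-14 | 5
3 | Eve Garcia | 2023-09-11 | 4
1 | Alice Johnson | 2023-08-17 | 4
6 | Frank Martinez | 2023-05-04 | 3
13 | Frank Garcia | 2023-04-15 | 5
8 | Alice Johnson | 2022-10-10 | 4
4 | Tina Miller | 2022-02-27 | 5
9 | Jack Jones | 2022-01-18 | 3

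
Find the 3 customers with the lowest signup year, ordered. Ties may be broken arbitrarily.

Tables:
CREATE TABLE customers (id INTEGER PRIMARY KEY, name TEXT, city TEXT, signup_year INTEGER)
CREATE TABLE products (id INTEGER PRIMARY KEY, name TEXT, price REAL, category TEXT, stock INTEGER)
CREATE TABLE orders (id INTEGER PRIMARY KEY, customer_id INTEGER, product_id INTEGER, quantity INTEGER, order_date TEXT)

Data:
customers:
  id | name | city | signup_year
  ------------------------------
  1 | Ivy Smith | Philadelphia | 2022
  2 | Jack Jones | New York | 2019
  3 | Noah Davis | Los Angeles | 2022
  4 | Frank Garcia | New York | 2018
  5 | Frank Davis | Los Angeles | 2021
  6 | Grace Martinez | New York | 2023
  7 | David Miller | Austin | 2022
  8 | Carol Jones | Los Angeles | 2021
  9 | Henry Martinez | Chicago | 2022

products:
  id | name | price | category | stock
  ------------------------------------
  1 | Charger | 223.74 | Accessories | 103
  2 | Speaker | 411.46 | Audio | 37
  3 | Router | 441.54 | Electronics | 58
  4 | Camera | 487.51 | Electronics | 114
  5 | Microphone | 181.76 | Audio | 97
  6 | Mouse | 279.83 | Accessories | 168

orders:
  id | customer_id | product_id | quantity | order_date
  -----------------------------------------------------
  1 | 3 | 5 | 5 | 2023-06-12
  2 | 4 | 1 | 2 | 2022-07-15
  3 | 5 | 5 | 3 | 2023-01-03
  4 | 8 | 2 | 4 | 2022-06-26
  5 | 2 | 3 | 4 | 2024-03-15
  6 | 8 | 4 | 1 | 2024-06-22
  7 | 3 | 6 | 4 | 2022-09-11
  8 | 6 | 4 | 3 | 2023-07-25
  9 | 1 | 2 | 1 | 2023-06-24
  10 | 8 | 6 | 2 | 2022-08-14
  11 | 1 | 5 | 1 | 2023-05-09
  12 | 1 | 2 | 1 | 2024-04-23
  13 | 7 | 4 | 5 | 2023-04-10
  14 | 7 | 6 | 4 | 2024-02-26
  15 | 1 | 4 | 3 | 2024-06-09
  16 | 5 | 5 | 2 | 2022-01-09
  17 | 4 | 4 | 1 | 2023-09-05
SELECT name, signup_year FROM customers ORDER BY signup_year ASC LIMIT 3

Execution result:
name | signup_year
Frank Garcia | 2018
Jack Jones | 2019
Frank Davis | 2021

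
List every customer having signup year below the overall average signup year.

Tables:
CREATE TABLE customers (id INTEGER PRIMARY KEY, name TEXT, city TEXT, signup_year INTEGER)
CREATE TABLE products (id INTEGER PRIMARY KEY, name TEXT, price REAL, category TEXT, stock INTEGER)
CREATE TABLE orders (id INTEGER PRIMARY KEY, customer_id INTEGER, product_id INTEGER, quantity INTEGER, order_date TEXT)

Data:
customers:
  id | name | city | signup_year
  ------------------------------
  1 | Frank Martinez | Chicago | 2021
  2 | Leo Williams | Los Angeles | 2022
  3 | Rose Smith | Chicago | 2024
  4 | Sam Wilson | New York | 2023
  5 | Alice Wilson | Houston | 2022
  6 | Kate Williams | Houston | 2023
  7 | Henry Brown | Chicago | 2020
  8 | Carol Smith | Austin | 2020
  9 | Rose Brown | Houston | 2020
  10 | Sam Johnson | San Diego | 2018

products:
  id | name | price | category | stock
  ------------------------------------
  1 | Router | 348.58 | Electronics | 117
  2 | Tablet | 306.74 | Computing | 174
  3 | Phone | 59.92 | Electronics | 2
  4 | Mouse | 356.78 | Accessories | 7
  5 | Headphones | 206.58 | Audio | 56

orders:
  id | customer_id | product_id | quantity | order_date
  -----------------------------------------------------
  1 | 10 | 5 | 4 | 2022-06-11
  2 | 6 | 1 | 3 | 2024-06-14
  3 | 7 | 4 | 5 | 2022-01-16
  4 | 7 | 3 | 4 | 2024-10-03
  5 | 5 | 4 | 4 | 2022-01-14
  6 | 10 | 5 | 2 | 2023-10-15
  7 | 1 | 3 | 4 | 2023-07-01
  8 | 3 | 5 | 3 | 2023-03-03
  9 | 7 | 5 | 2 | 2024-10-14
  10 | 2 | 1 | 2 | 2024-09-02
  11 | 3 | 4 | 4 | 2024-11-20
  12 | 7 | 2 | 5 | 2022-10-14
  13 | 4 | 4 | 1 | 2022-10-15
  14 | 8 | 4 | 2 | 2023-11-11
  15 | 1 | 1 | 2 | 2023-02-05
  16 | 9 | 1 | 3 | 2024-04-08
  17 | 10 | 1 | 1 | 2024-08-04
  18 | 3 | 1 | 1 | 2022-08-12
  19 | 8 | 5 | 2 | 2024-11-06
SELECT name, signup_year FROM customers WHERE signup_year < (SELECT AVG(signup_year) FROM customers)

Execution result:
name | signup_year
Frank Martinez | 2021
Henry Brown | 2020
Carol Smith | 2020
Rose Brown | 2020
Sam Johnson | 2018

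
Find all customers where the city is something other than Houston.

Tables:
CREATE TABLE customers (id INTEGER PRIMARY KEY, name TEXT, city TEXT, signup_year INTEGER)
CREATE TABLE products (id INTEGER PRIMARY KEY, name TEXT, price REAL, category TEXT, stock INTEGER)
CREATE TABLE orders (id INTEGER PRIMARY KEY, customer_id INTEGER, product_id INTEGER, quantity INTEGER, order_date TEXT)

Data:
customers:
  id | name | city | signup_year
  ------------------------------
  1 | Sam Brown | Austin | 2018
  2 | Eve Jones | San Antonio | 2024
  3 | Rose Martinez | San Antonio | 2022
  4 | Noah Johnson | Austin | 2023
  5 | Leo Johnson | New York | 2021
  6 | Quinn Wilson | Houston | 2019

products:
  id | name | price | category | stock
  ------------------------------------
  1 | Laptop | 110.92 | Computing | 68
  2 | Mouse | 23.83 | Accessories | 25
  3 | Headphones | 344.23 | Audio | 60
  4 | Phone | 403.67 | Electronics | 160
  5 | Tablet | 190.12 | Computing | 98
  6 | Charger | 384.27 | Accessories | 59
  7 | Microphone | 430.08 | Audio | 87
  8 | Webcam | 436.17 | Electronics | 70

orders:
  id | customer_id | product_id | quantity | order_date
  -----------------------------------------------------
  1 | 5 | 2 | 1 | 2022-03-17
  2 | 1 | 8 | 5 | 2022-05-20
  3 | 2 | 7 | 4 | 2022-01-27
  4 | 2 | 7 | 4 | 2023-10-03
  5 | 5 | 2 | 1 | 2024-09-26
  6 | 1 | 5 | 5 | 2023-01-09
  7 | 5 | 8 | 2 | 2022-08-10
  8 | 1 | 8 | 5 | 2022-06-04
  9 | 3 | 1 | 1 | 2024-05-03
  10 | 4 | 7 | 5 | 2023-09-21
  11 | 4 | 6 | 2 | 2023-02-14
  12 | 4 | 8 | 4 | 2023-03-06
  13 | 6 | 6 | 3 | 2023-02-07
SELECT name, city FROM customers WHERE city <> 'Houston'

Execution result:
name | city
Sam Brown | Austin
Eve Jones | San Antonio
Rose Martinez | San Antonio
Noah Johnson | Austin
Leo Johnson | New York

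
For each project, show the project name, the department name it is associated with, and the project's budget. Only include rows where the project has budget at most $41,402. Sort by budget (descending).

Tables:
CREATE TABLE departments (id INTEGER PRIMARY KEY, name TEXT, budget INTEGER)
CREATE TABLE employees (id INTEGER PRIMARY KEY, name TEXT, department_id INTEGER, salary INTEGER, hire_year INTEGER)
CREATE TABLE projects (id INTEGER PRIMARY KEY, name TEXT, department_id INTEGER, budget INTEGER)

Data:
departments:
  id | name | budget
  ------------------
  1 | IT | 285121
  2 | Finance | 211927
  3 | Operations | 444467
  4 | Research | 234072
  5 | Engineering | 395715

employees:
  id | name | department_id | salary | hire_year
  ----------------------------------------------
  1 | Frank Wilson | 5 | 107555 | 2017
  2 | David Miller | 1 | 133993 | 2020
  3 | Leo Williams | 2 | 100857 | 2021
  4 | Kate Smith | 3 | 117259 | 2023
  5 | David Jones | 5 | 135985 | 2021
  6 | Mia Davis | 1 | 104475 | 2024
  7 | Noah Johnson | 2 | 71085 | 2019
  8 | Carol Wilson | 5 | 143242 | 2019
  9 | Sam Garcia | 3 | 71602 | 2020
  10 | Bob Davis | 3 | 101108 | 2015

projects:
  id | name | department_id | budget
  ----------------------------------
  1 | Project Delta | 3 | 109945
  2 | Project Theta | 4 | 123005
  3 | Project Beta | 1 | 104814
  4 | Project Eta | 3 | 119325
SELECT c.name, p.name AS department, c.budget FROM projects c JOIN departments p ON c.department_id = p.id WHERE c.budget <= 41402 ORDER BY c.budget DESC

Execution result:
(no rows)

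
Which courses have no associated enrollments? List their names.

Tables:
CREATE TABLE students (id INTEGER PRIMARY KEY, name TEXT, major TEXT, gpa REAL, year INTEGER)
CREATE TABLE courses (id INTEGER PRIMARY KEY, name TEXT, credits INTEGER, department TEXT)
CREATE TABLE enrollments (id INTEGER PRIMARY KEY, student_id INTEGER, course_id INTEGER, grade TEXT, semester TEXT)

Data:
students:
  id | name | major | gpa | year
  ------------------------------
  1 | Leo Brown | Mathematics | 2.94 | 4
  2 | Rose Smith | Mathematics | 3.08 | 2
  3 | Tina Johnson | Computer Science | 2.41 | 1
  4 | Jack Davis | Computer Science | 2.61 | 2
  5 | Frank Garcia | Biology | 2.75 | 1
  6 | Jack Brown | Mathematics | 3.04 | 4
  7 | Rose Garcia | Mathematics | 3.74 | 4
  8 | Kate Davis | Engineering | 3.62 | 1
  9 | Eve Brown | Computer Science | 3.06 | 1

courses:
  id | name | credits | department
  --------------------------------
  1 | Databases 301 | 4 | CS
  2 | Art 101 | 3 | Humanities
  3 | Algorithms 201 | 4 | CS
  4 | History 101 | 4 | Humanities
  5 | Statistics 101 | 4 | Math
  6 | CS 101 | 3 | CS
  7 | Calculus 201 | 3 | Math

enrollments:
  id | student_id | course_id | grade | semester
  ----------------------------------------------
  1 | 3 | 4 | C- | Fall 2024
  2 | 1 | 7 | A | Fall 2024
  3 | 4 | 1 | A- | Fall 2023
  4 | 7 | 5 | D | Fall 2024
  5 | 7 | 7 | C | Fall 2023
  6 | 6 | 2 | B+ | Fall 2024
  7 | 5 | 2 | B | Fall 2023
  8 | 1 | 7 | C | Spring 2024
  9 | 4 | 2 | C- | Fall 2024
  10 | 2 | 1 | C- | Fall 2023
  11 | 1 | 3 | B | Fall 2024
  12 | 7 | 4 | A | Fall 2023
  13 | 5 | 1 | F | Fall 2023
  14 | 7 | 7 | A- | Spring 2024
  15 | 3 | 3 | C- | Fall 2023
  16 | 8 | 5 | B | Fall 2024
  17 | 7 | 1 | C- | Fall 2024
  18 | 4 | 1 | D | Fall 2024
SELECT p.name FROM courses p LEFT JOIN enrollments c ON c.course_id = p.id WHERE c.id IS NULL

Execution result:
CS 101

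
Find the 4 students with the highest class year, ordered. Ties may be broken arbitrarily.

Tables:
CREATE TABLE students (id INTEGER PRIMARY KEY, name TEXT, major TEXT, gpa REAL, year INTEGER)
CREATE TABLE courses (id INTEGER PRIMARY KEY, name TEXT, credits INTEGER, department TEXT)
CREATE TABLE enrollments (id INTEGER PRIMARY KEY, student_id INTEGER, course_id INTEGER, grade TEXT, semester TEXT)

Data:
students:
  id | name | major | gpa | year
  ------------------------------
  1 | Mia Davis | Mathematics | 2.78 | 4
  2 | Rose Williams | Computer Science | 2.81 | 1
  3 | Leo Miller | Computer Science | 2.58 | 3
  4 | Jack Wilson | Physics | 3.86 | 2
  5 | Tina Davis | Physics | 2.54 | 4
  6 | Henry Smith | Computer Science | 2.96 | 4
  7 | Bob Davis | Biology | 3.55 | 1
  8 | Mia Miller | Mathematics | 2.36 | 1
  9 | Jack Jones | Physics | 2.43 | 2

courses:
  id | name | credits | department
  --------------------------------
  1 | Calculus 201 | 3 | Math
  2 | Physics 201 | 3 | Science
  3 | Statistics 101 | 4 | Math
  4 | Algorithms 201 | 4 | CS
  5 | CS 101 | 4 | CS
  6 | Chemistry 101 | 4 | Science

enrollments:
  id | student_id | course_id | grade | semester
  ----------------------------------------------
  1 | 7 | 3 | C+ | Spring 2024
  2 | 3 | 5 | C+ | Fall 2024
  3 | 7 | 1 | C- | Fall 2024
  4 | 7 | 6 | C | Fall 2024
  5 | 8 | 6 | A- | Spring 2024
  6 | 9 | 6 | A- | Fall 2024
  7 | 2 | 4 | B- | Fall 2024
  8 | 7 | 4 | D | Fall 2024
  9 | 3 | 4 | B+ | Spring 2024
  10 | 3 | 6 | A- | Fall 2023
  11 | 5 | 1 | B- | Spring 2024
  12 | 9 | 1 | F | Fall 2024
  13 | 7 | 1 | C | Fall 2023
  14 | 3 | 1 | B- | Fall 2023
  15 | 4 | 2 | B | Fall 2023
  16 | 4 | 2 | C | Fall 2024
SELECT name, year FROM students ORDER BY year DESC LIMIT 4

Execution result:
name | year
Mia Davis | 4
Tina Davis | 4
Henry Smith | 4
Leo Miller | 3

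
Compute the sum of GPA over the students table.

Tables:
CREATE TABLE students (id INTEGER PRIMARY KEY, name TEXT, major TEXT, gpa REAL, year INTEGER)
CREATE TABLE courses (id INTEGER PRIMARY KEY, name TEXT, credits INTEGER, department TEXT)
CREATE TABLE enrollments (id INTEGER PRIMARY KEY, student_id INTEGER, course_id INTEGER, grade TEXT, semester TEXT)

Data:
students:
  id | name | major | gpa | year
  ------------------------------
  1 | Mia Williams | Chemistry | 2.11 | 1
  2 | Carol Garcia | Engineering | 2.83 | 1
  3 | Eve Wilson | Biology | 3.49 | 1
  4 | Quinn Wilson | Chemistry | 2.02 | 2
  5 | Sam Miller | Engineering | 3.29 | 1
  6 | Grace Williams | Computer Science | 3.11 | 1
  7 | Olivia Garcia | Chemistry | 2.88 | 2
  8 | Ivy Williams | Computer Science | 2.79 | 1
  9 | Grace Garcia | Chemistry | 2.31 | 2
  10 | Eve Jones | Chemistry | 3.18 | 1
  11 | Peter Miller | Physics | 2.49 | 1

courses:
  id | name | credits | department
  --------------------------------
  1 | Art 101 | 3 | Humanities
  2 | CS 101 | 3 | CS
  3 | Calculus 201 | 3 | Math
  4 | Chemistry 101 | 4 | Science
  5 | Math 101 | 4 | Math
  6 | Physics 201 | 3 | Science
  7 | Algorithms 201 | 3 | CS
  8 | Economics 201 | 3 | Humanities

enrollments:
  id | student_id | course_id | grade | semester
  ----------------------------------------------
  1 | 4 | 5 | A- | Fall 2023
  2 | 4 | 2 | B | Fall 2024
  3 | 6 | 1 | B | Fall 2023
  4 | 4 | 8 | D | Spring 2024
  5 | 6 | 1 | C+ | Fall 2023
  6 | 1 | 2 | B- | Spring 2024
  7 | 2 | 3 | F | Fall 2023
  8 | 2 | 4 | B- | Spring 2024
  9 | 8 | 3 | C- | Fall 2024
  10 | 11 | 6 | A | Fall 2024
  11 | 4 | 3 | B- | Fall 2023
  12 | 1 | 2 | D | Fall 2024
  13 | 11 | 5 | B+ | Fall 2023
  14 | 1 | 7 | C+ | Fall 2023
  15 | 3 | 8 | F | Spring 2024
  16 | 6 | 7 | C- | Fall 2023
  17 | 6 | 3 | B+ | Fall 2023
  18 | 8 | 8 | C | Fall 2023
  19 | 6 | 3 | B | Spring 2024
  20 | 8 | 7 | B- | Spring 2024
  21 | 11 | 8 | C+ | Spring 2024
SELECT SUM(gpa) FROM students

Execution result:
30.50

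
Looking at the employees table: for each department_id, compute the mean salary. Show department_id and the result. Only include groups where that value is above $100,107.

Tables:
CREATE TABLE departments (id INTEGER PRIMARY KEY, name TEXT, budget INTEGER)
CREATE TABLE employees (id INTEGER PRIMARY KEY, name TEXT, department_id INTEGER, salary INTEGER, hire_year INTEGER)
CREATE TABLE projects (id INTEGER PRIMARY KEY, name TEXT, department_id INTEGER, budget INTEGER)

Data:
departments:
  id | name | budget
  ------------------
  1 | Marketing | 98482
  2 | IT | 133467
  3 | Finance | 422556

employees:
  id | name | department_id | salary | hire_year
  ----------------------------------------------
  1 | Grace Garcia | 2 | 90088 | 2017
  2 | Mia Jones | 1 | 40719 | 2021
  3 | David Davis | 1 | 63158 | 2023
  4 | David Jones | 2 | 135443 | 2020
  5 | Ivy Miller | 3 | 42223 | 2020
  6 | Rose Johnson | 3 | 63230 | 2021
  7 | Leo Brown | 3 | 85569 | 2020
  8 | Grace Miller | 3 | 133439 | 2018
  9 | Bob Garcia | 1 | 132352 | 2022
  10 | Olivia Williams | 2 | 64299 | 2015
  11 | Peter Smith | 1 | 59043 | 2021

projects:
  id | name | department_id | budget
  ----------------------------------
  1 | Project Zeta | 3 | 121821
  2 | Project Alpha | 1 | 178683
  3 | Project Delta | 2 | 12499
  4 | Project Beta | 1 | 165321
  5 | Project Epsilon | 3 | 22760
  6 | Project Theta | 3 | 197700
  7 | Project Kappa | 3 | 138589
SELECT department_id, AVG(salary) AS avg_salary FROM employees GROUP BY department_id HAVING AVG(salary) > 100107

Execution result:
(no rows)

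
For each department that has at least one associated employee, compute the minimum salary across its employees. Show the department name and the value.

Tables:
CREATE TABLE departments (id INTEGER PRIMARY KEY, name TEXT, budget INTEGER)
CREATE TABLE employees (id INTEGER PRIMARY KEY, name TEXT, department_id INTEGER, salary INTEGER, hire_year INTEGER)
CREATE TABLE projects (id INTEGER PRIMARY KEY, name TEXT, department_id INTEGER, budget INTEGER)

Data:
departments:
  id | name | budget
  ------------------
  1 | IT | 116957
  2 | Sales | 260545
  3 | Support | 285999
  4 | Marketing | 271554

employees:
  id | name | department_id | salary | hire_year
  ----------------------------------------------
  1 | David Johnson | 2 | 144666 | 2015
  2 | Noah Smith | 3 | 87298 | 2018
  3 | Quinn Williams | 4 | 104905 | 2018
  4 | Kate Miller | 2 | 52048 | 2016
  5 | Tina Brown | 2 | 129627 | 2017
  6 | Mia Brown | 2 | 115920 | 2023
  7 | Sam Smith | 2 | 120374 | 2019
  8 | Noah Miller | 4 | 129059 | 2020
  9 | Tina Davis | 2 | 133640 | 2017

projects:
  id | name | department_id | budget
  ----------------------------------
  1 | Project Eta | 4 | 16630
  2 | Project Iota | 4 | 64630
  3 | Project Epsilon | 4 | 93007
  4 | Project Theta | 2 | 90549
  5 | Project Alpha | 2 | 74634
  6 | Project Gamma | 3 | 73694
SELECT p.name, MIN(c.salary) AS min_salary FROM employees c JOIN departments p ON c.department_id = p.id GROUP BY p.id, p.name

Execution result:
name | min_salary
Sales | 52048
Support | 87298
Marketing | 104905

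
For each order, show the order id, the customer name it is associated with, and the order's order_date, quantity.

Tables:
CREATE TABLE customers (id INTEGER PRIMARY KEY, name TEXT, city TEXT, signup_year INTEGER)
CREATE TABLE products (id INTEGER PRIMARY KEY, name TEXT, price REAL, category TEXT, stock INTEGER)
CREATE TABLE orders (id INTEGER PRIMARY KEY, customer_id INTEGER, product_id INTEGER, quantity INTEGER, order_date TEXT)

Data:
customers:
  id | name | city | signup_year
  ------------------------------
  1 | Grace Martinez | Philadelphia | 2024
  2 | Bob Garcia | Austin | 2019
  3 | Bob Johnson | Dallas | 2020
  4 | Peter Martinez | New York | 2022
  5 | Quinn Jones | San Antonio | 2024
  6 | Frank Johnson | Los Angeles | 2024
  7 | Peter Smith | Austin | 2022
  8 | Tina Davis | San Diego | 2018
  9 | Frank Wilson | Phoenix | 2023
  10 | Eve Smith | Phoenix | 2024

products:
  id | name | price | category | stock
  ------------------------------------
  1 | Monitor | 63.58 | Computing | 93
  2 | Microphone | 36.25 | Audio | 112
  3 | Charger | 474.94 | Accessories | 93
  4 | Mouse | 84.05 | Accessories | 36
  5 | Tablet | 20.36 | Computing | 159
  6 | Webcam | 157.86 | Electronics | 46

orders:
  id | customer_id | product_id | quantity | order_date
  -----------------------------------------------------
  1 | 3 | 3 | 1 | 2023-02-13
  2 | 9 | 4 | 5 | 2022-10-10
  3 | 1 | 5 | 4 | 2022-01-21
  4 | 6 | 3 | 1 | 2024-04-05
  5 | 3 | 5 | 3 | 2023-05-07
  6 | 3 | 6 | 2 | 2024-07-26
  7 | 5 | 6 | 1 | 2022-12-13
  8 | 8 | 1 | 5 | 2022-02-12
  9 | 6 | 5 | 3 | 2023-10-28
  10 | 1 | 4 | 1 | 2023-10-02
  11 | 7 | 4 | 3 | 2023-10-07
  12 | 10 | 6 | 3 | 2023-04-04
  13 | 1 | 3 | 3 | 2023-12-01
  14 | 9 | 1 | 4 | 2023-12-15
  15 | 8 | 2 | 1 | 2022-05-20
SELECT c.id, p.name AS customer, c.order_date, c.quantity FROM orders c JOIN customers p ON c.customer_id = p.id

Execution result:
id | customer | order_date | quantity
1 | Bob Johnson | 2023-02-13 | 1
2 | Frank Wilson | 2022-10-10 | 5
3 | Grace Martinez | 2022-01-21 | 4
4 | Frank Johnson | 2024-04-05 | 1
5 | Bob Johnson | 2023-05-07 | 3
6 | Bob Johnson | 2024-07-26 | 2
7 | Quinn Jones | 2022-12-13 | 1
8 | Tina Davis | 2022-02-12 | 5
9 | Frank Johnson | 2023-10-28 | 3
10 | Grace Martinez | 2023-10-02 | 1
11 | Peter Smith | 2023-10-07 | 3
12 | Eve Smith | 2023-04-04 | 3
13 | Grace Martinez | 2023-12-01 | 3
14 | Frank Wilson | 2023-12-15 | 4
15 | Tina Davis | 2022-05-20 | 1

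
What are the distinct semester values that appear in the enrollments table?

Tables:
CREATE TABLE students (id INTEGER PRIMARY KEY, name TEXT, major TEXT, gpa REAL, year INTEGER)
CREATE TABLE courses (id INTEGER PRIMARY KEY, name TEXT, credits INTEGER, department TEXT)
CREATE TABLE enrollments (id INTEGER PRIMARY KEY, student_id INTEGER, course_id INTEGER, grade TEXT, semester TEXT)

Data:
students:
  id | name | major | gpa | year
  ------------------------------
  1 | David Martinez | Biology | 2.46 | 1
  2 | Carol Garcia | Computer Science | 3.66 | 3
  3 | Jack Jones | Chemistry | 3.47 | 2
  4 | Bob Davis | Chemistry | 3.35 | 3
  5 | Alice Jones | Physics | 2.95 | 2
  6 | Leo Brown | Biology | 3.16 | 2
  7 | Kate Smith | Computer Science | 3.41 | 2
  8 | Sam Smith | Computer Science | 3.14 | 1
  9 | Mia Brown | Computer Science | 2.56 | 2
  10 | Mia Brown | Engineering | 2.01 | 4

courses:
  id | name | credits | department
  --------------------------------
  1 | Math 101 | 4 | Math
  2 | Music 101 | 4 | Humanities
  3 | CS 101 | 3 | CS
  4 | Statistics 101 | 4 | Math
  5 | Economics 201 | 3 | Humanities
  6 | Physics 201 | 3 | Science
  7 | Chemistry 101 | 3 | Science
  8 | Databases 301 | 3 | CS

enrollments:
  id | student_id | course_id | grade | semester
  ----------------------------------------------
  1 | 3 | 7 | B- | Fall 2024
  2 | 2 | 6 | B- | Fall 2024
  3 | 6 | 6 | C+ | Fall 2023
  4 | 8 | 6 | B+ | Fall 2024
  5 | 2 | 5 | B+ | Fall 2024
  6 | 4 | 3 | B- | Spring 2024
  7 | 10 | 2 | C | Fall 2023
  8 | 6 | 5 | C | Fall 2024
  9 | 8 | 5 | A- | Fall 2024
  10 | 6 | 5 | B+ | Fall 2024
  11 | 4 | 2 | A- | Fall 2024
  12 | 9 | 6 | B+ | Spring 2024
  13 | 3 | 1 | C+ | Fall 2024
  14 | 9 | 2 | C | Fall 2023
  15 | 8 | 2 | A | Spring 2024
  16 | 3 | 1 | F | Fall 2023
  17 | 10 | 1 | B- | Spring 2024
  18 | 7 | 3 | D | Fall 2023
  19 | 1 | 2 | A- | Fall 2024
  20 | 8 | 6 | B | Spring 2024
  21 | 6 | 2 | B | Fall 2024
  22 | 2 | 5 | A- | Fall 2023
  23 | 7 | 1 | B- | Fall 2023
SELECT DISTINCT semester FROM enrollments

Execution result:
semester
Fall 2024
Fall 2023
Spring 2024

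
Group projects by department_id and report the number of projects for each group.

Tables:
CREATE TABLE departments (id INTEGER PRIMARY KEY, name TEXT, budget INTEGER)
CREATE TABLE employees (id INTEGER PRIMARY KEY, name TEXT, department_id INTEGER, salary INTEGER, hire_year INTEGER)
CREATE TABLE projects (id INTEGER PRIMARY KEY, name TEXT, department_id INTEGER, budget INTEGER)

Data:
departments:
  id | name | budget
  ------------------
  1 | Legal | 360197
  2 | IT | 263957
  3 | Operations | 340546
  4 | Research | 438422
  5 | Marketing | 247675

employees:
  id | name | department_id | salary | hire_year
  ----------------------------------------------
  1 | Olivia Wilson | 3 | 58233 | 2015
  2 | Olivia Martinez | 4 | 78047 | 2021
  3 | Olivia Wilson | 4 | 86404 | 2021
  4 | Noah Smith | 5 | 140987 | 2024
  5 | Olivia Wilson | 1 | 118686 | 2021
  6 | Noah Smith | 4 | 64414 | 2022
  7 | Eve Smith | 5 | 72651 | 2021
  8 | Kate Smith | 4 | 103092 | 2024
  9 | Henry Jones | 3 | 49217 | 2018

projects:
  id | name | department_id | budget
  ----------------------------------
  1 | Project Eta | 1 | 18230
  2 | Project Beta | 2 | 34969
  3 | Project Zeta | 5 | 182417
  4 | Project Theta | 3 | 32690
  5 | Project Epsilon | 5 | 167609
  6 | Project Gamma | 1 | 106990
SELECT department_id, COUNT(*) AS n FROM projects GROUP BY department_id

Execution result:
department_id | n
1 | 2
2 | 1
3 | 1
5 | 2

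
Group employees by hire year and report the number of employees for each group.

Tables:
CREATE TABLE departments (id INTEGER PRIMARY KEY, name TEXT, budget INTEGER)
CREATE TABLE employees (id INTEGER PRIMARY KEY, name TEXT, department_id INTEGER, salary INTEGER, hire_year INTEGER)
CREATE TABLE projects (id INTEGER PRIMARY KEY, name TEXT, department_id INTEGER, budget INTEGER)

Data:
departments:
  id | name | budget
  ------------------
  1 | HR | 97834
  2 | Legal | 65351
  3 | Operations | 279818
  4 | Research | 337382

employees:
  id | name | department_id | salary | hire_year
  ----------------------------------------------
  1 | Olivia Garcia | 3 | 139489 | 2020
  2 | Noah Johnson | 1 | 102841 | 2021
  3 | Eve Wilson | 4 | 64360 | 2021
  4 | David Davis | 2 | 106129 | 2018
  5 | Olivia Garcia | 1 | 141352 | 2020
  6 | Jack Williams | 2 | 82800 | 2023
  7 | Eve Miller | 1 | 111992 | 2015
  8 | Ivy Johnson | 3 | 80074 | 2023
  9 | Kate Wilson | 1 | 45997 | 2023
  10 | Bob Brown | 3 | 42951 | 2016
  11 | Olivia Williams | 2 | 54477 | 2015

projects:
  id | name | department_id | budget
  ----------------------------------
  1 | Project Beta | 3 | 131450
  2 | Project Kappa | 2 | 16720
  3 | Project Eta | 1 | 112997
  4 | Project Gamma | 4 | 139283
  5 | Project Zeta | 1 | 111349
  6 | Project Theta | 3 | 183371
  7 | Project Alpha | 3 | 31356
SELECT hire_year, COUNT(*) AS n FROM employees GROUP BY hire_year

Execution result:
hire_year | n
2015 | 2
2016 | 1
2018 | 1
2020 | 2
2021 | 2
2023 | 3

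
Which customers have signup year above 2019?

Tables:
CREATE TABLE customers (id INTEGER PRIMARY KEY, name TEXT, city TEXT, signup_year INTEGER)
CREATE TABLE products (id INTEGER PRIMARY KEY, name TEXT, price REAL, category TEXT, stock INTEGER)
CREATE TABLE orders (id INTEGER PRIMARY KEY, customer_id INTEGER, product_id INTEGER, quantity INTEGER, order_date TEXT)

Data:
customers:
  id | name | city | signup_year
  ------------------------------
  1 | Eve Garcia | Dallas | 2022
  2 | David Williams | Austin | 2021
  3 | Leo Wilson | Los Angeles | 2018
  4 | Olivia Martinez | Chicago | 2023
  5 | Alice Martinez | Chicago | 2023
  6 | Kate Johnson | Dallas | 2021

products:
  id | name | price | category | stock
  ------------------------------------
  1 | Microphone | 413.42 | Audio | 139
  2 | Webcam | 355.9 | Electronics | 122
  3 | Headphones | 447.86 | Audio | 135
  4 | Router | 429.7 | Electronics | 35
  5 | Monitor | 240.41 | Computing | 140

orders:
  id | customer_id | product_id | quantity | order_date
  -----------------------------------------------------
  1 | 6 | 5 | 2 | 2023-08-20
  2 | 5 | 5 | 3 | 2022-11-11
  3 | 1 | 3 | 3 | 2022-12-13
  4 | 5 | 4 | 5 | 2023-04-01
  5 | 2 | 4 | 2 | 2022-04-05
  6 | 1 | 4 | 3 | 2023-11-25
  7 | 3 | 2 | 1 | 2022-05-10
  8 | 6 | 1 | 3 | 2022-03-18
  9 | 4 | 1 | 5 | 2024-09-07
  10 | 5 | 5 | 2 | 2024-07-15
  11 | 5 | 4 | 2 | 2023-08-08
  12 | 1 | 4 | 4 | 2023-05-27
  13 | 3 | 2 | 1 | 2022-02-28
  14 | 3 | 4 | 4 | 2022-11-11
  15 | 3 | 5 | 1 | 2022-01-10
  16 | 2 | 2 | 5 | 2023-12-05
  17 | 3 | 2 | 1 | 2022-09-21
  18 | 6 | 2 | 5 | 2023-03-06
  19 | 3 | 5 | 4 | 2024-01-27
SELECT name, signup_year FROM customers WHERE signup_year > 2019

Execution result:
name | signup_year
Eve Garcia | 2022
David Williams | 2021
Olivia Martinez | 2023
Alice Martinez | 2023
Kate Johnson | 2021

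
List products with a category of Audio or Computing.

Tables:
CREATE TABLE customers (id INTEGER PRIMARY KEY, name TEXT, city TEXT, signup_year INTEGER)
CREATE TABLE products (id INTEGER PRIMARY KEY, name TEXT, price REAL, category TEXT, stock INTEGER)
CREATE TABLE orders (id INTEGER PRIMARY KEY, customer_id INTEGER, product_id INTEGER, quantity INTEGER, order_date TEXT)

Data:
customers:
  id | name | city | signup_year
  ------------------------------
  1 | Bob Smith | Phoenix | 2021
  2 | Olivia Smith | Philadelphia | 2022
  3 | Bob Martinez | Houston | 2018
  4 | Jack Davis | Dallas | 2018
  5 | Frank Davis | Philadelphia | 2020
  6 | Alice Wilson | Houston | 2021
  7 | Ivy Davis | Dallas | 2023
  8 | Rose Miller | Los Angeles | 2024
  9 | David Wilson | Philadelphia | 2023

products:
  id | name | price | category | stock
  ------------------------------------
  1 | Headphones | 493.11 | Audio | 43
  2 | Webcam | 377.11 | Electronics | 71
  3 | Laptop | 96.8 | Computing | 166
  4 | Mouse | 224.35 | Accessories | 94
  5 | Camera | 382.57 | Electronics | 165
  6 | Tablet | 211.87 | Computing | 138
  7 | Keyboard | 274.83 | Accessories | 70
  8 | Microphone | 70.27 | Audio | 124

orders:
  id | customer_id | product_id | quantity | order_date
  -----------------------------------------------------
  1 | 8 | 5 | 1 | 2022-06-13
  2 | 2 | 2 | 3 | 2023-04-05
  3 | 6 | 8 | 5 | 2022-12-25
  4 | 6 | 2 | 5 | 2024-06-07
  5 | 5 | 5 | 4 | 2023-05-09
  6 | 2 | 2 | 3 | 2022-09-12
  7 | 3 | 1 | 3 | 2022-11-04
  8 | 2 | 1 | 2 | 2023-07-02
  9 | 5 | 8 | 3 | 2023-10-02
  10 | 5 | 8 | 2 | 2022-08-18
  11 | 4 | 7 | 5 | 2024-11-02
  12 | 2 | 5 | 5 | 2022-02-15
SELECT name, category FROM products WHERE category IN ('Audio', 'Computing')

Execution result:
name | category
Headphones | Audio
Laptop | Computing
Tablet | Computing
Microphone | Audio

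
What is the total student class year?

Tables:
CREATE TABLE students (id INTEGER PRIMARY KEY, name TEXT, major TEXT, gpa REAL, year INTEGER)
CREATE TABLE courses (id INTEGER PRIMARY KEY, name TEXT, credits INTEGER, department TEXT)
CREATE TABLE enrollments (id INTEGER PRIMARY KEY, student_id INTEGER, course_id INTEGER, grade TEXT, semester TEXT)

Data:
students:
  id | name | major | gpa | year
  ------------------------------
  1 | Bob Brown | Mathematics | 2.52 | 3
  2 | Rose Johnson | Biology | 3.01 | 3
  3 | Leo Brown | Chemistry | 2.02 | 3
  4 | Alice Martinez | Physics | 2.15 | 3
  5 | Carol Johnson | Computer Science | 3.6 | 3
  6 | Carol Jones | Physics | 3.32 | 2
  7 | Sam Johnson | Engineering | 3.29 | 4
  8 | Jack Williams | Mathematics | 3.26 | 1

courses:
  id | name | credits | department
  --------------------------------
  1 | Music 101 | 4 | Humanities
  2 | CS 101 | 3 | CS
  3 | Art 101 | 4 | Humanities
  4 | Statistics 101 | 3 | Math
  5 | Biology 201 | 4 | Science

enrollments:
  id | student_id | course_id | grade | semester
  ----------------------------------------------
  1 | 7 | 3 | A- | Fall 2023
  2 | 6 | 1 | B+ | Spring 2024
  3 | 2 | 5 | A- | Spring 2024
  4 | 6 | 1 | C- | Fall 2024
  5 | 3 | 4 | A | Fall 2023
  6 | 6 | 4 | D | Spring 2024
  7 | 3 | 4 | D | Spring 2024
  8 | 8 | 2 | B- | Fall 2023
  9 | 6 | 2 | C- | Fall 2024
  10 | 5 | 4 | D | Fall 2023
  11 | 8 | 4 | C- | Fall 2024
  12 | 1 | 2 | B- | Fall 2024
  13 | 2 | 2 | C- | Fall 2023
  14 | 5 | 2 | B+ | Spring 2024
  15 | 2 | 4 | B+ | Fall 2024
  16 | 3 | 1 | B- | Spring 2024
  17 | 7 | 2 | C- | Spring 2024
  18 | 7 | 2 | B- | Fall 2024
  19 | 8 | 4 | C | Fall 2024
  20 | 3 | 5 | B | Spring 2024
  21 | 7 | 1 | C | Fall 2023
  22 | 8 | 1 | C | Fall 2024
SELECT SUM(year) FROM students

Execution result:
22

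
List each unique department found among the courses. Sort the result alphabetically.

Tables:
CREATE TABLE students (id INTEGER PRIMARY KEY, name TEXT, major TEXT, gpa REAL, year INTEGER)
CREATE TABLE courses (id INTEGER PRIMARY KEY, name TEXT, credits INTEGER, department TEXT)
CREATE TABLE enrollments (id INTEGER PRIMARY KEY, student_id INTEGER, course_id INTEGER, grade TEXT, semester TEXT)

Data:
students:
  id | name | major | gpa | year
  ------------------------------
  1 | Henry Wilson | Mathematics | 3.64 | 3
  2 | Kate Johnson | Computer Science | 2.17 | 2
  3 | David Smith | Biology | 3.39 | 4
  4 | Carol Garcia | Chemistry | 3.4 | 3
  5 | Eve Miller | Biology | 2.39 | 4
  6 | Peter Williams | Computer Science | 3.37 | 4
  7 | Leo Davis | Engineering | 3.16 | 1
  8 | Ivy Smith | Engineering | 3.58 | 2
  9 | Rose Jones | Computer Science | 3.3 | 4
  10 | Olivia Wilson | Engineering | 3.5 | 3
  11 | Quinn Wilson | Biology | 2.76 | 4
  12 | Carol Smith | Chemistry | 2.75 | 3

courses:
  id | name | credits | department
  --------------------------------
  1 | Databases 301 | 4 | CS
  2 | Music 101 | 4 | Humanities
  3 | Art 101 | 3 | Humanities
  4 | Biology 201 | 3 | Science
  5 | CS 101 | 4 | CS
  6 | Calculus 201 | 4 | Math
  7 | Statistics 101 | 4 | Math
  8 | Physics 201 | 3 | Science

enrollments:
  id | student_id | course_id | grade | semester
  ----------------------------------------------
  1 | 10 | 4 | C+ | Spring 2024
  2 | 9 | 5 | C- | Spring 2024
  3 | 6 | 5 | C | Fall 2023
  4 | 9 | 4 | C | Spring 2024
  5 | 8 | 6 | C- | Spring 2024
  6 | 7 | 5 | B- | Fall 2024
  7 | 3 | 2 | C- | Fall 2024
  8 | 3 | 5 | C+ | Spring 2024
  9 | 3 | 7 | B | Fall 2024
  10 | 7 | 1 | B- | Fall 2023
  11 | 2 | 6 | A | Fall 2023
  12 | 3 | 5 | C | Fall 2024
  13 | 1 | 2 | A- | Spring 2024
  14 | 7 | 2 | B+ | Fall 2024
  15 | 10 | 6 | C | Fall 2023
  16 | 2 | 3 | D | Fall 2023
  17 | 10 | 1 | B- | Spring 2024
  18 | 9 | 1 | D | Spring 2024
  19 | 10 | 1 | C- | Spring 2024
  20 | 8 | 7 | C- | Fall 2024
SELECT DISTINCT department FROM courses ORDER BY department

Execution result:
department
CS
Humanities
Math
Science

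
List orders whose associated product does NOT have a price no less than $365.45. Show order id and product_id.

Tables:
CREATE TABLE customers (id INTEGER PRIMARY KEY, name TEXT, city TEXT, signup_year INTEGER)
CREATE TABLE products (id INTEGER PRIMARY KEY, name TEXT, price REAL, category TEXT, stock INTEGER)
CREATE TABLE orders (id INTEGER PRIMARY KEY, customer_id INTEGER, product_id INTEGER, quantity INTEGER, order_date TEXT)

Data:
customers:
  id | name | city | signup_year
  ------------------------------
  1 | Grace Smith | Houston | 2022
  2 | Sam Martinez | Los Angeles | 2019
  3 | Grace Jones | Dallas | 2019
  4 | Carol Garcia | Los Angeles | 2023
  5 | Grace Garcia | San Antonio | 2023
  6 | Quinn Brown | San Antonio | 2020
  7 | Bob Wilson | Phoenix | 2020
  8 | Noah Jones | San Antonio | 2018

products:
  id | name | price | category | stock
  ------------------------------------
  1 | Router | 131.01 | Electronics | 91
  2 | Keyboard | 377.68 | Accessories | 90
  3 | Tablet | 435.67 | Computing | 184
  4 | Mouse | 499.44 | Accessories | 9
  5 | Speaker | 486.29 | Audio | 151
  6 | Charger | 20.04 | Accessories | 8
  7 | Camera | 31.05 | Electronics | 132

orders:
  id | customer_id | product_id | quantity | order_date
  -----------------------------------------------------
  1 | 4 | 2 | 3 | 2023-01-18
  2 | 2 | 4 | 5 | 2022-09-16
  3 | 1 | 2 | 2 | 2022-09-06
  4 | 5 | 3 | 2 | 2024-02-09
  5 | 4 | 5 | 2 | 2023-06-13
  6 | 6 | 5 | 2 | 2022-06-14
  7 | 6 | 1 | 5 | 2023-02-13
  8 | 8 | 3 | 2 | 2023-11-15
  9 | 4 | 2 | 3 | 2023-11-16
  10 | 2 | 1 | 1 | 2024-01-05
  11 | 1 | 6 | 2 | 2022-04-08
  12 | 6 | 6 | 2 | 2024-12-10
SELECT id, product_id FROM orders WHERE product_id NOT IN (SELECT id FROM products WHERE price >= 365.45)

Execution result:
id | product_id
7 | 1
10 | 1
11 | 6
12 | 6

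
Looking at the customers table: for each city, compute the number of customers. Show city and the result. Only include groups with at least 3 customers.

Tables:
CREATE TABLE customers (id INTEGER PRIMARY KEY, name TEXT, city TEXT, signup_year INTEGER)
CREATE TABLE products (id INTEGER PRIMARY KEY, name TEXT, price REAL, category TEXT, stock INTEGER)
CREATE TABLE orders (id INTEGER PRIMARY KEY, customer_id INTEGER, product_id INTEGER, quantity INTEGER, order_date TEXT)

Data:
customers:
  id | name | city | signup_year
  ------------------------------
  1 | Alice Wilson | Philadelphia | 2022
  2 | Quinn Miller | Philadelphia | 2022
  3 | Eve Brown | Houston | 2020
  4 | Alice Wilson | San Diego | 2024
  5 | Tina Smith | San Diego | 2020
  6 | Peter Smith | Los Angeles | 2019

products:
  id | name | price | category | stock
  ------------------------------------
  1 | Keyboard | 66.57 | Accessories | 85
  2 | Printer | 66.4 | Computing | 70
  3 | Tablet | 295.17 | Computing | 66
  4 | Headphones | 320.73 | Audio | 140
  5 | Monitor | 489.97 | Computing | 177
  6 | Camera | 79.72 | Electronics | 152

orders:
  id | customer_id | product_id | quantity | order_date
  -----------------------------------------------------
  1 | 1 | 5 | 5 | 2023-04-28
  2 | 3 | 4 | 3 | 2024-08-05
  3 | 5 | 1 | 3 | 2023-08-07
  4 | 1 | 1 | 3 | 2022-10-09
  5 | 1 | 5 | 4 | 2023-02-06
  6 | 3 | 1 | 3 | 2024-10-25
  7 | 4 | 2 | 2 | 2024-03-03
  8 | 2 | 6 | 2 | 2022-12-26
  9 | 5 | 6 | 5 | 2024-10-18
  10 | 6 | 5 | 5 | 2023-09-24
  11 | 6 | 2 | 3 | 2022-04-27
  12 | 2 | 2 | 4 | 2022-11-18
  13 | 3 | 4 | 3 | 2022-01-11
SELECT city, COUNT(*) AS n FROM customers GROUP BY city HAVING COUNT(*) >= 3

Execution result:
(no rows)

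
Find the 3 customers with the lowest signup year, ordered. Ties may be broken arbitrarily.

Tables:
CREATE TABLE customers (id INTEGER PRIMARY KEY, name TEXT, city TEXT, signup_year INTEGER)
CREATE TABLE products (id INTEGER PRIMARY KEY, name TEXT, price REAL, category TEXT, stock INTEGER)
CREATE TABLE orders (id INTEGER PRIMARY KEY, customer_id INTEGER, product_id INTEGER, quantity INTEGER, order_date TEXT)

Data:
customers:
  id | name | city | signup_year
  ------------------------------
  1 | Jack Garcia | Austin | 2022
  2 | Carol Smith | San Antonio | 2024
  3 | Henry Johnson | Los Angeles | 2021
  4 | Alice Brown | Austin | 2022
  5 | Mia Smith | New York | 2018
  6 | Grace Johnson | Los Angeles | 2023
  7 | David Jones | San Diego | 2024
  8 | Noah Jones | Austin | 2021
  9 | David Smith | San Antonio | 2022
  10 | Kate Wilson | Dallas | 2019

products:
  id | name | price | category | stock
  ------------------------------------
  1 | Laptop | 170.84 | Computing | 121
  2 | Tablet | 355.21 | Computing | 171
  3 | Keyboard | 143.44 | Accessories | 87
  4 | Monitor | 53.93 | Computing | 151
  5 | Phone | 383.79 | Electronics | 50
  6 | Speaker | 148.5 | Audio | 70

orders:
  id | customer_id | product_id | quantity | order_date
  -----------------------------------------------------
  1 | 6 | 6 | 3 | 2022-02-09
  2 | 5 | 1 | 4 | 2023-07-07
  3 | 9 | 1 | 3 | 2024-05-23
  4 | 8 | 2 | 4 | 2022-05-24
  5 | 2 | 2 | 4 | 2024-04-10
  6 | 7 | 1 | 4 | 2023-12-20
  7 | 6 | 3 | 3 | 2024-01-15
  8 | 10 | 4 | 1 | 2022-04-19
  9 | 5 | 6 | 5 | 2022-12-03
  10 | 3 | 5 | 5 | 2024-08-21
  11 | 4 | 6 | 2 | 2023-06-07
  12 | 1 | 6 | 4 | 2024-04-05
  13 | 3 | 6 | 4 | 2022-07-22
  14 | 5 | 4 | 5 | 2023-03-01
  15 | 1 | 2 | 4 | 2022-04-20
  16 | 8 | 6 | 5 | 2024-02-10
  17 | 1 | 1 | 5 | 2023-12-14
SELECT name, signup_year FROM customers ORDER BY signup_year ASC LIMIT 3

Execution result:
name | signup_year
Mia Smith | 2018
Kate Wilson | 2019
Henry Johnson | 2021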